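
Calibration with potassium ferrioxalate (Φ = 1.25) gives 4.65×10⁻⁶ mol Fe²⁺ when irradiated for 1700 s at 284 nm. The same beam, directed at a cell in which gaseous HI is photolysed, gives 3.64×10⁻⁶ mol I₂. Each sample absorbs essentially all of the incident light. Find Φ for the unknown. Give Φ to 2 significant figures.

Φ = 0.98

Photons absorbed by the actinometer: 4.65×10⁻⁶ / 1.25 = 3.720×10⁻⁶ mol.
Φ(unknown) = 3.64×10⁻⁶ / 3.720×10⁻⁶ = 0.98.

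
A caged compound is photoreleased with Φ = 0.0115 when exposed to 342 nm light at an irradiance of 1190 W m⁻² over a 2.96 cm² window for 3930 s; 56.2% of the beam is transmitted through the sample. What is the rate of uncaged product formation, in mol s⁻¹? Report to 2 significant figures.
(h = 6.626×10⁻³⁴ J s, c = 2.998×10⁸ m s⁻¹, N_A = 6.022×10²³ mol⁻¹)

5.1×10⁻⁹ mol s⁻¹

Photon energy at 342 nm: hc/λ = (6.626×10⁻³⁴)(2.998×10⁸)/(342×10⁻⁹) = 5.808×10⁻¹⁹ J.
Energy delivered: (1190 W m⁻²)(2.96×10⁻⁴ m²)(3930 s) = 1384 J.
Photons incident: 1384 / 5.808×10⁻¹⁹ = 2.383×10²¹, i.e. 2.383×10²¹/6.022×10²³ = 0.003957 mol.
Fraction absorbed: 1 − 56.2/100 = 0.4380.
Photons absorbed: 0.4380 × 0.003957 = 0.001733 mol.
Product formed: 0.0115 × 0.001733 = 1.993×10⁻⁵ mol.
Rate: 1.993×10⁻⁵ / 3930 s = 5.1×10⁻⁹ mol s⁻¹.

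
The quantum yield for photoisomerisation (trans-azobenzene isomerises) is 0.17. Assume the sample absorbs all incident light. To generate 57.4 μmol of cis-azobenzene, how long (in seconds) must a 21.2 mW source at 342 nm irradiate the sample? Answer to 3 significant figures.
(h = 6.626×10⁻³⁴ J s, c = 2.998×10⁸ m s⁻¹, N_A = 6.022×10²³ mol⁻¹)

Product: 57.4 μmol = 5.74×10⁻⁵ mol.
Photons that must be absorbed: 5.74×10⁻⁵ / 0.17 = 3.376×10⁻⁴ mol.
Photon energy: hc/λ = 5.808×10⁻¹⁹ J; per mole, 3.498×10⁵ J mol⁻¹.
Energy required: 3.376×10⁻⁴ × 3.498×10⁵ = 118.1 J.
Time: 118.1 J / 0.0212 W = 5570 s.

t ≈ 5570 s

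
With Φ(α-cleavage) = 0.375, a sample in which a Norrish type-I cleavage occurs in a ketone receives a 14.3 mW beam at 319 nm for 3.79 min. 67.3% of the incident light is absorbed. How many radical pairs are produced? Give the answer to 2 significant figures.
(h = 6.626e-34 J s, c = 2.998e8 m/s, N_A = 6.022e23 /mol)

1.3e18 radical pairs

Photon energy at 319 nm: hc/λ = (6.626e-34)(2.998e8)/(319e-9) = 6.227e-19 J.
Energy delivered: (14.3 mW)(227.4 s) = 3.252 J.
Photons incident: 3.252 / 6.227e-19 = 5.222e18, i.e. 5.222e18/6.022e23 = 8.672e-6 mol.
Photons absorbed: 0.673 × 8.672e-6 = 5.836e-6 mol.
Product: Φ × n_abs = 0.375 × 5.836e-6 = 2.189e-6 mol.
As a count: 2.189e-6 × 6.022e23 = 1.3e18.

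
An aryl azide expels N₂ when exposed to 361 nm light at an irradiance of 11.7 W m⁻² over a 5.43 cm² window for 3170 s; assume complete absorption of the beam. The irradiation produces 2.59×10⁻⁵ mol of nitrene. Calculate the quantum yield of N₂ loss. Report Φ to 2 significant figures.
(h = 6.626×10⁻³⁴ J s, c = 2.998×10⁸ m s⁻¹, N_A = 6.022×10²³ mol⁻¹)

Photon energy at 361 nm: hc/λ = (6.626×10⁻³⁴)(2.998×10⁸)/(361×10⁻⁹) = 5.503×10⁻¹⁹ J.
Energy delivered: (11.7 W m⁻²)(5.43×10⁻⁴ m²)(3170 s) = 20.14 J.
Photons incident: 20.14 / 5.503×10⁻¹⁹ = 3.660×10¹⁹, i.e. 3.660×10¹⁹/6.022×10²³ = 6.078×10⁻⁵ mol.
Φ = 2.59×10⁻⁵ mol / 6.078×10⁻⁵ mol photons = 0.43.

Φ = 0.43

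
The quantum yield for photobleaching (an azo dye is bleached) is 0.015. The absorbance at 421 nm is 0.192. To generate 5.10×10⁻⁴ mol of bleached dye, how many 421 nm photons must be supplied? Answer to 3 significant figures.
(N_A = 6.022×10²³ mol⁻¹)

5.73×10²² photons

Photons that must be absorbed: 5.10×10⁻⁴ / 0.015 = 0.03400 mol.
Fraction absorbed: 1 − 10^(−0.192) = 0.3573.
Incident photons needed: 0.03400 / 0.3573 = 0.09516 mol.
Photon count: 0.09516 × 6.022×10²³ = 5.73×10²².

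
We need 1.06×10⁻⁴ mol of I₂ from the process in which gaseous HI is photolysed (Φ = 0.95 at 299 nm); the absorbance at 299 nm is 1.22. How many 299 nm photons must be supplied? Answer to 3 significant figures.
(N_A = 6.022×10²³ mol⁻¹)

Photons that must be absorbed: 1.06×10⁻⁴ / 0.95 = 1.116×10⁻⁴ mol.
Fraction absorbed: 1 − 10^(−1.22) = 0.9397.
Incident photons needed: 1.116×10⁻⁴ / 0.9397 = 1.188×10⁻⁴ mol.
Photon count: 1.188×10⁻⁴ × 6.022×10²³ = 7.15×10¹⁹.

7.15×10¹⁹ photons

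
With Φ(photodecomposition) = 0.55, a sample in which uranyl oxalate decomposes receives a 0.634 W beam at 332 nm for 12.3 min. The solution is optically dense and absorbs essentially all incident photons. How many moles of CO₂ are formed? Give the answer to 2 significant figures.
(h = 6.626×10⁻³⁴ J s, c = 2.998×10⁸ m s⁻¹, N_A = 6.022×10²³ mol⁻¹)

7.1×10⁻⁴ mol

Photon energy at 332 nm: hc/λ = (6.626×10⁻³⁴)(2.998×10⁸)/(332×10⁻⁹) = 5.983×10⁻¹⁹ J.
Energy delivered: (0.634 W)(738 s) = 467.9 J.
Photons incident: 467.9 / 5.983×10⁻¹⁹ = 7.820×10²⁰, i.e. 7.820×10²⁰/6.022×10²³ = 0.001299 mol.
Product: Φ × n_abs = 0.55 × 0.001299 = 7.145×10⁻⁴ mol.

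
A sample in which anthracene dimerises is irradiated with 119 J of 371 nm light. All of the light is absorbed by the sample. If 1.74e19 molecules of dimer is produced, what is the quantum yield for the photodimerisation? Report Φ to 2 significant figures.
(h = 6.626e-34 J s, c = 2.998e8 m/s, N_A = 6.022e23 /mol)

Product: 1.74e19 / 6.022e23 = 2.889e-5 mol.
Photon energy at 371 nm: hc/λ = (6.626e-34)(2.998e8)/(371e-9) = 5.354e-19 J.
Photons incident: 119 / 5.354e-19 = 2.223e20, i.e. 2.223e20/6.022e23 = 3.691e-4 mol.
Φ = 2.889e-5 mol / 3.691e-4 mol photons = 0.078.

Φ = 0.078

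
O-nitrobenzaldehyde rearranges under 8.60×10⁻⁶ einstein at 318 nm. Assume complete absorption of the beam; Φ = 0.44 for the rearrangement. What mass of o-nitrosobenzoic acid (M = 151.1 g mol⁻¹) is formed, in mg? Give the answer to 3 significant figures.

0.572 mg

Product: Φ × n_abs = 0.44 × 8.60×10⁻⁶ = 3.784×10⁻⁶ mol.
Mass: 3.784×10⁻⁶ × 151.1 = 5.718×10⁻⁴ g = 0.572 mg.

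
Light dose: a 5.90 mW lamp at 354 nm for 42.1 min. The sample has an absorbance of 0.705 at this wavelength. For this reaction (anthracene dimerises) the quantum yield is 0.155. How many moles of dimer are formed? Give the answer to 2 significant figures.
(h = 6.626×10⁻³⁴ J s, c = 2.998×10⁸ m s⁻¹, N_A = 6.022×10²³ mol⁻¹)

Photon energy at 354 nm: hc/λ = (6.626×10⁻³⁴)(2.998×10⁸)/(354×10⁻⁹) = 5.612×10⁻¹⁹ J.
Energy delivered: (5.90 mW)(2526 s) = 14.90 J.
Photons incident: 14.90 / 5.612×10⁻¹⁹ = 2.655×10¹⁹, i.e. 2.655×10¹⁹/6.022×10²³ = 4.409×10⁻⁵ mol.
Fraction absorbed: 1 − 10^(−0.705) = 0.8028.
Photons absorbed: 0.8028 × 4.409×10⁻⁵ = 3.540×10⁻⁵ mol.
Product: Φ × n_abs = 0.155 × 3.540×10⁻⁵ = 5.487×10⁻⁶ mol.

5.5×10⁻⁶ mol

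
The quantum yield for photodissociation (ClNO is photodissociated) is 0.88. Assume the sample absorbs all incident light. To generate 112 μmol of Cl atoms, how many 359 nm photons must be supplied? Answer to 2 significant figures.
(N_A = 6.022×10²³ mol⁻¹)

Product: 112 μmol = 1.12×10⁻⁴ mol.
Photons that must be absorbed: 1.12×10⁻⁴ / 0.88 = 1.273×10⁻⁴ mol.
Photon count: 1.273×10⁻⁴ × 6.022×10²³ = 7.7×10¹⁹.

7.7×10¹⁹ photons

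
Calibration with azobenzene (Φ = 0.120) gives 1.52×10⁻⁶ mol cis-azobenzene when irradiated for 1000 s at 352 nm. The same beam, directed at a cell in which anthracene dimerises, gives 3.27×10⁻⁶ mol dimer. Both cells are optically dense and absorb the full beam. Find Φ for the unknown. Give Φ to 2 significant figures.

Φ = 0.26

Photons absorbed by the actinometer: 1.52×10⁻⁶ / 0.120 = 1.267×10⁻⁵ mol.
Φ(unknown) = 3.27×10⁻⁶ / 1.267×10⁻⁵ = 0.26.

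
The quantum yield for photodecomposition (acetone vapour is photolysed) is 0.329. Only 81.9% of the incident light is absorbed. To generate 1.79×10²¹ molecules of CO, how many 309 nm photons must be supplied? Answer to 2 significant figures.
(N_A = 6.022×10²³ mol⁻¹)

Product: 1.79×10²¹ / 6.022×10²³ = 0.002972 mol.
Photons that must be absorbed: 0.002972 / 0.329 = 0.009033 mol.
Incident photons needed: 0.009033 / 0.819 = 0.01103 mol.
Photon count: 0.01103 × 6.022×10²³ = 6.6×10²¹.

6.6×10²¹ photons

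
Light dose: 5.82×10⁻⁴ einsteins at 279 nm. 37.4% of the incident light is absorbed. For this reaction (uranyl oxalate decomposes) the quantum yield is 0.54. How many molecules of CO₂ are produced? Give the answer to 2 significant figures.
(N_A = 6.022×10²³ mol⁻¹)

7.1×10¹⁹ molecules

Photons absorbed: 0.374 × 5.82×10⁻⁴ = 2.177×10⁻⁴ mol.
Product: Φ × n_abs = 0.54 × 2.177×10⁻⁴ = 1.176×10⁻⁴ mol.
As a count: 1.176×10⁻⁴ × 6.022×10²³ = 7.1×10¹⁹.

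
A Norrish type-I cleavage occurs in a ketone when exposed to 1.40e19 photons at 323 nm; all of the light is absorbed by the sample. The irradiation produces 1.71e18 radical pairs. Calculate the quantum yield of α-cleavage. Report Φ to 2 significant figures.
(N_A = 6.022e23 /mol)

Product: 1.71e18 / 6.022e23 = 2.840e-6 mol.
Moles of photons: 1.40e19 / 6.022e23 = 2.325e-5 mol.
Φ = 2.840e-6 mol / 2.325e-5 mol photons = 0.12.

Φ = 0.12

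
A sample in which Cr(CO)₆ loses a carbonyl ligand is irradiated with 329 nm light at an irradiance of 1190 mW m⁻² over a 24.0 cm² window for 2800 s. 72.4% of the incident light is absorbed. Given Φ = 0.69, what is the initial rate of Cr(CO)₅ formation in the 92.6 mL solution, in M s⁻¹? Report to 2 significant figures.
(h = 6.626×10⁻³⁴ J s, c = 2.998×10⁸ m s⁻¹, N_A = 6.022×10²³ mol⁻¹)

4.2×10⁻⁸ M s⁻¹

Photon energy at 329 nm: hc/λ = (6.626×10⁻³⁴)(2.998×10⁸)/(329×10⁻⁹) = 6.038×10⁻¹⁹ J.
Energy delivered: (1190 mW m⁻²)(24.0×10⁻⁴ m²)(2800 s) = 7.997 J.
Photons incident: 7.997 / 6.038×10⁻¹⁹ = 1.324×10¹⁹, i.e. 1.324×10¹⁹/6.022×10²³ = 2.199×10⁻⁵ mol.
Photons absorbed: 0.724 × 2.199×10⁻⁵ = 1.592×10⁻⁵ mol.
Product formed: 0.69 × 1.592×10⁻⁵ = 1.098×10⁻⁵ mol.
Rate: 1.098×10⁻⁵ mol / (2800 s × 0.0926 L) = 4.2×10⁻⁸ M s⁻¹.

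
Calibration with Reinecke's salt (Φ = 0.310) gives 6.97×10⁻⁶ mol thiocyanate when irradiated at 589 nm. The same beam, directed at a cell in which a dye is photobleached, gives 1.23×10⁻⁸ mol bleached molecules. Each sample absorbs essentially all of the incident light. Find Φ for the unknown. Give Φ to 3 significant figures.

Photons absorbed by the actinometer: 6.97×10⁻⁶ / 0.310 = 2.248×10⁻⁵ mol.
Φ(unknown) = 1.23×10⁻⁸ / 2.248×10⁻⁵ = 5.47×10⁻⁴.

Φ = 5.47×10⁻⁴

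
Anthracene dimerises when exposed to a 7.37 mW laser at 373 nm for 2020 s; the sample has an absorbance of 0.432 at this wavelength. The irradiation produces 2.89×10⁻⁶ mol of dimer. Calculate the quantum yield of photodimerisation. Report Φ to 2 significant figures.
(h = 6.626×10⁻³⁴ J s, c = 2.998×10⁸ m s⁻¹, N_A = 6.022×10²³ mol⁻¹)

Photon energy at 373 nm: hc/λ = (6.626×10⁻³⁴)(2.998×10⁸)/(373×10⁻⁹) = 5.326×10⁻¹⁹ J.
Energy delivered: (7.37 mW)(2020 s) = 14.89 J.
Photons incident: 14.89 / 5.326×10⁻¹⁹ = 2.796×10¹⁹, i.e. 2.796×10¹⁹/6.022×10²³ = 4.643×10⁻⁵ mol.
Fraction absorbed: 1 − 10^(−0.432) = 0.6302.
Photons absorbed: 0.6302 × 4.643×10⁻⁵ = 2.926×10⁻⁵ mol.
Φ = 2.89×10⁻⁶ mol / 2.926×10⁻⁵ mol photons = 0.099.

Φ = 0.099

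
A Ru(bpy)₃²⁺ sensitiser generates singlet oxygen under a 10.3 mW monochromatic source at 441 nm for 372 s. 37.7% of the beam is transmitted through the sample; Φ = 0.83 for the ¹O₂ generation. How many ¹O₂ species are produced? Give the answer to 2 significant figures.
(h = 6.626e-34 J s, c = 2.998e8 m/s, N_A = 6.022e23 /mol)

4.4e18 species

Photon energy at 441 nm: hc/λ = (6.626e-34)(2.998e8)/(441e-9) = 4.504e-19 J.
Energy delivered: (10.3 mW)(372 s) = 3.832 J.
Photons incident: 3.832 / 4.504e-19 = 8.508e18, i.e. 8.508e18/6.022e23 = 1.413e-5 mol.
Fraction absorbed: 1 − 37.7/100 = 0.6230.
Photons absorbed: 0.6230 × 1.413e-5 = 8.803e-6 mol.
Product: Φ × n_abs = 0.83 × 8.803e-6 = 7.306e-6 mol.
As a count: 7.306e-6 × 6.022e23 = 4.4e18.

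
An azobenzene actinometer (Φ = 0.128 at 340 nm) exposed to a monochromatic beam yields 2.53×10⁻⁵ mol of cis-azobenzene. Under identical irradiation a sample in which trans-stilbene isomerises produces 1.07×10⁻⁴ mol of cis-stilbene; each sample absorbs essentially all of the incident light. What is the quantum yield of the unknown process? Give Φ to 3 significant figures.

Photons absorbed by the actinometer: 2.53×10⁻⁵ / 0.128 = 1.977×10⁻⁴ mol.
Φ(unknown) = 1.07×10⁻⁴ / 1.977×10⁻⁴ = 0.541.

Φ = 0.541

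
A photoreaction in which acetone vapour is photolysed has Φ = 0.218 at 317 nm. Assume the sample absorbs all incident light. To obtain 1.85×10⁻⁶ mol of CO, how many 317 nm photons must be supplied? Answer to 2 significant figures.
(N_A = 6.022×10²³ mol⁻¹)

5.1×10¹⁸ photons

Photons that must be absorbed: 1.85×10⁻⁶ / 0.218 = 8.486×10⁻⁶ mol.
Photon count: 8.486×10⁻⁶ × 6.022×10²³ = 5.1×10¹⁸.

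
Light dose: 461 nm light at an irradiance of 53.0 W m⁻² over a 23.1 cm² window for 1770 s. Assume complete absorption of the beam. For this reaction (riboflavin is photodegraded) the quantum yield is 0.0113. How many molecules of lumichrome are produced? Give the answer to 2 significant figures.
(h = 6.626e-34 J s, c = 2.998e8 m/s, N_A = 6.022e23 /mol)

5.7e18 molecules

Photon energy at 461 nm: hc/λ = (6.626e-34)(2.998e8)/(461e-9) = 4.309e-19 J.
Energy delivered: (53.0 W m⁻²)(23.1e-4 m²)(1770 s) = 216.7 J.
Photons incident: 216.7 / 4.309e-19 = 5.029e20, i.e. 5.029e20/6.022e23 = 8.351e-4 mol.
Product: Φ × n_abs = 0.0113 × 8.351e-4 = 9.437e-6 mol.
As a count: 9.437e-6 × 6.022e23 = 5.7e18.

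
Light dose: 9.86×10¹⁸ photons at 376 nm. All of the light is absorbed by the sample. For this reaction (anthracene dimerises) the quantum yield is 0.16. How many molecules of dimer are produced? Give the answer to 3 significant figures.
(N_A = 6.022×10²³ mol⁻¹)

1.58×10¹⁸ molecules

Moles of photons: 9.86×10¹⁸ / 6.022×10²³ = 1.637×10⁻⁵ mol.
Product: Φ × n_abs = 0.16 × 1.637×10⁻⁵ = 2.619×10⁻⁶ mol.
As a count: 2.619×10⁻⁶ × 6.022×10²³ = 1.58×10¹⁸.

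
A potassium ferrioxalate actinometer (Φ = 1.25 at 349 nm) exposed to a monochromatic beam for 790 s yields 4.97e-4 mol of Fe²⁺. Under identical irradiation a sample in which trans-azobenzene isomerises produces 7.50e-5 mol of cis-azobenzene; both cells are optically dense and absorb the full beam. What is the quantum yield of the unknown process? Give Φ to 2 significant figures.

Φ = 0.19

Photons absorbed by the actinometer: 4.97e-4 / 1.25 = 3.976e-4 mol.
Φ(unknown) = 7.50e-5 / 3.976e-4 = 0.19.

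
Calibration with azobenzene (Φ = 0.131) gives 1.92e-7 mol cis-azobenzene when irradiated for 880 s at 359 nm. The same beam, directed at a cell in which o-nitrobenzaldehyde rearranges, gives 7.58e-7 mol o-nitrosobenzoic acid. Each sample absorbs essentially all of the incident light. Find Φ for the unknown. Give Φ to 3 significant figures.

Φ = 0.517

Photons absorbed by the actinometer: 1.92e-7 / 0.131 = 1.466e-6 mol.
Φ(unknown) = 7.58e-7 / 1.466e-6 = 0.517.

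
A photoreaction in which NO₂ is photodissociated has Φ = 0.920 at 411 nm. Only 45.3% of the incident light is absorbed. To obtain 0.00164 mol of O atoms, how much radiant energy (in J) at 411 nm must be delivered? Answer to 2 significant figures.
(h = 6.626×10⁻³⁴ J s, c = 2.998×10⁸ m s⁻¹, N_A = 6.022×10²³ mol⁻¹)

1100 J

Photons that must be absorbed: 0.00164 / 0.920 = 0.001783 mol.
Incident photons needed: 0.001783 / 0.453 = 0.003936 mol.
Photon energy: hc/λ = 4.833×10⁻¹⁹ J; per mole, 2.910×10⁵ J mol⁻¹.
Energy required: 0.003936 × 2.910×10⁵ = 1100 J.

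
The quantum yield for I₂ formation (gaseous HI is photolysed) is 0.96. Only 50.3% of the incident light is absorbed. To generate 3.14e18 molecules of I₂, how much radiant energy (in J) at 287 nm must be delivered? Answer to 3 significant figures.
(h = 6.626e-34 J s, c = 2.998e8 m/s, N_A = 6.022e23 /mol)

4.50 J

Product: 3.14e18 / 6.022e23 = 5.214e-6 mol.
Photons that must be absorbed: 5.214e-6 / 0.96 = 5.431e-6 mol.
Incident photons needed: 5.431e-6 / 0.503 = 1.080e-5 mol.
Photon energy: hc/λ = 6.922e-19 J; per mole, 4.168e5 J mol⁻¹.
Energy required: 1.080e-5 × 4.168e5 = 4.50 J.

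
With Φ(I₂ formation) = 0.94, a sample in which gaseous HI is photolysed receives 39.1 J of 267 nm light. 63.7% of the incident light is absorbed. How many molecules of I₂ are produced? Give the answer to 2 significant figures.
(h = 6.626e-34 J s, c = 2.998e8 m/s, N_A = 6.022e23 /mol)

Photon energy at 267 nm: hc/λ = (6.626e-34)(2.998e8)/(267e-9) = 7.440e-19 J.
Photons incident: 39.1 / 7.440e-19 = 5.255e19, i.e. 5.255e19/6.022e23 = 8.726e-5 mol.
Photons absorbed: 0.637 × 8.726e-5 = 5.558e-5 mol.
Product: Φ × n_abs = 0.94 × 5.558e-5 = 5.225e-5 mol.
As a count: 5.225e-5 × 6.022e23 = 3.1e19.

3.1e19 molecules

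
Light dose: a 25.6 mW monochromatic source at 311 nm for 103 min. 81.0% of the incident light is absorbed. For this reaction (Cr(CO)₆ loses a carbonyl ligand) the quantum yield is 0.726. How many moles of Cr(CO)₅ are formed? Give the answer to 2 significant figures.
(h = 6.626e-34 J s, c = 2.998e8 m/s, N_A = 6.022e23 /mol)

2.4e-4 mol

Photon energy at 311 nm: hc/λ = (6.626e-34)(2.998e8)/(311e-9) = 6.387e-19 J.
Energy delivered: (25.6 mW)(6180 s) = 158.2 J.
Photons incident: 158.2 / 6.387e-19 = 2.477e20, i.e. 2.477e20/6.022e23 = 4.113e-4 mol.
Photons absorbed: 0.810 × 4.113e-4 = 3.332e-4 mol.
Product: Φ × n_abs = 0.726 × 3.332e-4 = 2.419e-4 mol.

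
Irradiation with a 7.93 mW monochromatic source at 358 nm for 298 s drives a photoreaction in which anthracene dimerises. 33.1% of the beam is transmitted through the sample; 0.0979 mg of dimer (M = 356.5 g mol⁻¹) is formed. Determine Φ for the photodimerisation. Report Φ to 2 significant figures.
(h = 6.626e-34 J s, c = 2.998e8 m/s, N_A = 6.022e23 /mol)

Product: 0.0979 mg / 356.5 g mol⁻¹ = 2.746e-7 mol.
Photon energy at 358 nm: hc/λ = (6.626e-34)(2.998e8)/(358e-9) = 5.549e-19 J.
Energy delivered: (7.93 mW)(298 s) = 2.363 J.
Photons incident: 2.363 / 5.549e-19 = 4.258e18, i.e. 4.258e18/6.022e23 = 7.071e-6 mol.
Fraction absorbed: 1 − 33.1/100 = 0.6690.
Photons absorbed: 0.6690 × 7.071e-6 = 4.730e-6 mol.
Φ = 2.746e-7 mol / 4.730e-6 mol photons = 0.058.

Φ = 0.058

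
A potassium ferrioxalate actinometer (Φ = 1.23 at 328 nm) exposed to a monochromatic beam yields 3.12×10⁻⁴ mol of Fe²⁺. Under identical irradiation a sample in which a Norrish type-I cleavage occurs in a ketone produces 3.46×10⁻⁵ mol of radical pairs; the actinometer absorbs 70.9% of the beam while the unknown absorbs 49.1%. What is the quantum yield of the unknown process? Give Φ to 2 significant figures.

Φ = 0.20

Photons absorbed by the actinometer: 3.12×10⁻⁴ / 1.23 = 2.537×10⁻⁴ mol.
Incident flux: 2.537×10⁻⁴ / 0.709 = 3.578×10⁻⁴ einstein.
Absorbed by unknown: 0.491 × 3.578×10⁻⁴ = 1.757×10⁻⁴ mol.
Φ(unknown) = 3.46×10⁻⁵ / 1.757×10⁻⁴ = 0.20.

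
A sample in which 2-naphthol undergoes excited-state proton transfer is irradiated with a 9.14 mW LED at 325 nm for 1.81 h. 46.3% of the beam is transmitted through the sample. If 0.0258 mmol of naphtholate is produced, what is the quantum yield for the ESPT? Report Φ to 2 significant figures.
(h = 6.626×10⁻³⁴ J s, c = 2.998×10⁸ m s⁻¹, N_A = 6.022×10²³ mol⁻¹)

Product: 0.0258 mmol = 2.58×10⁻⁵ mol.
Photon energy at 325 nm: hc/λ = (6.626×10⁻³⁴)(2.998×10⁸)/(325×10⁻⁹) = 6.112×10⁻¹⁹ J.
Energy delivered: (9.14 mW)(6516 s) = 59.56 J.
Photons incident: 59.56 / 6.112×10⁻¹⁹ = 9.745×10¹⁹, i.e. 9.745×10¹⁹/6.022×10²³ = 1.618×10⁻⁴ mol.
Fraction absorbed: 1 − 46.3/100 = 0.5370.
Photons absorbed: 0.5370 × 1.618×10⁻⁴ = 8.689×10⁻⁵ mol.
Φ = 2.58×10⁻⁵ mol / 8.689×10⁻⁵ mol photons = 0.30.

Φ = 0.30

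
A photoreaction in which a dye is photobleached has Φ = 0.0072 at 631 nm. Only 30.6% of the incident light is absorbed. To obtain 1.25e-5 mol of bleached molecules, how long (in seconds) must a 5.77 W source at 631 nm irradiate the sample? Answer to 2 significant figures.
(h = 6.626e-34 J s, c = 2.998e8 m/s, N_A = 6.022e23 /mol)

t ≈ 190 s

Photons that must be absorbed: 1.25e-5 / 0.0072 = 0.001736 mol.
Incident photons needed: 0.001736 / 0.306 = 0.005673 mol.
Photon energy: hc/λ = 3.148e-19 J; per mole, 1.896e5 J mol⁻¹.
Energy required: 0.005673 × 1.896e5 = 1076 J.
Time: 1076 J / 5.77 W = 190 s.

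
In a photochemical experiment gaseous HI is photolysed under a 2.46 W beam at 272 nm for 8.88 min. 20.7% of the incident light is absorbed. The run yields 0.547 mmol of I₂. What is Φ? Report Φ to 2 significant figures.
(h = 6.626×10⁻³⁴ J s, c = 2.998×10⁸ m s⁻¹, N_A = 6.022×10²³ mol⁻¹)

Product: 0.547 mmol = 5.47×10⁻⁴ mol.
Photon energy at 272 nm: hc/λ = (6.626×10⁻³⁴)(2.998×10⁸)/(272×10⁻⁹) = 7.303×10⁻¹⁹ J.
Energy delivered: (2.46 W)(532.8 s) = 1311 J.
Photons incident: 1311 / 7.303×10⁻¹⁹ = 1.795×10²¹, i.e. 1.795×10²¹/6.022×10²³ = 0.002981 mol.
Photons absorbed: 0.207 × 0.002981 = 6.171×10⁻⁴ mol.
Φ = 5.47×10⁻⁴ mol / 6.171×10⁻⁴ mol photons = 0.89.

Φ = 0.89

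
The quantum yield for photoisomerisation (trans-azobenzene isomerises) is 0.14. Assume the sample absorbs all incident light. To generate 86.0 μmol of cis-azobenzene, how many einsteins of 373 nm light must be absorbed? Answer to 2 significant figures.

Product: 86.0 μmol = 8.60×10⁻⁵ mol.
Photons that must be absorbed: 8.60×10⁻⁵ / 0.14 = 6.143×10⁻⁴ mol.

6.1×10⁻⁴ einstein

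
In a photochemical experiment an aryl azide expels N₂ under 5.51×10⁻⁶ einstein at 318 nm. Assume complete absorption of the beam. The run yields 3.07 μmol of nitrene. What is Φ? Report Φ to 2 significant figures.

Product: 3.07 μmol = 3.07×10⁻⁶ mol.
Φ = 3.07×10⁻⁶ mol / 5.51×10⁻⁶ mol photons = 0.56.

Φ = 0.56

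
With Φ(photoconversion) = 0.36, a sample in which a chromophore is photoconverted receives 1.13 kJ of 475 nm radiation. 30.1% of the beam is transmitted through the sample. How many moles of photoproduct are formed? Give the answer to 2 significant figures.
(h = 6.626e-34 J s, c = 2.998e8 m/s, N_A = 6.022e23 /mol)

Photon energy at 475 nm: hc/λ = (6.626e-34)(2.998e8)/(475e-9) = 4.182e-19 J.
Incident energy: 1.13 kJ = 1130 J.
Photons incident: 1130 / 4.182e-19 = 2.702e21, i.e. 2.702e21/6.022e23 = 0.004487 mol.
Fraction absorbed: 1 − 30.1/100 = 0.6990.
Photons absorbed: 0.6990 × 0.004487 = 0.003136 mol.
Product: Φ × n_abs = 0.36 × 0.003136 = 0.001129 mol.

0.0011 mol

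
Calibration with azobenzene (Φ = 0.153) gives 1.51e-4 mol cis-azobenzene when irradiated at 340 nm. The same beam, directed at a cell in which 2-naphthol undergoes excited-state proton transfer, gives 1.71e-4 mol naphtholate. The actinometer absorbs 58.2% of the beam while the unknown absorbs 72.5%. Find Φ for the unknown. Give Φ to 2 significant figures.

Φ = 0.14

Photons absorbed by the actinometer: 1.51e-4 / 0.153 = 9.869e-4 mol.
Incident flux: 9.869e-4 / 0.582 = 0.001696 einstein.
Absorbed by unknown: 0.725 × 0.001696 = 0.001230 mol.
Φ(unknown) = 1.71e-4 / 0.001230 = 0.14.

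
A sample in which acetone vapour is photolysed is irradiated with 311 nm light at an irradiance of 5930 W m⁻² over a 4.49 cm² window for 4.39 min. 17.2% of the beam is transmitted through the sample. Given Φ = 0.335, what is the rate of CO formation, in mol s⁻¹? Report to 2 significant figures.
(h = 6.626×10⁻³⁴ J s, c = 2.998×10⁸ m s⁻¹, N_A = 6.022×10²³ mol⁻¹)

1.9×10⁻⁶ mol s⁻¹

Photon energy at 311 nm: hc/λ = (6.626×10⁻³⁴)(2.998×10⁸)/(311×10⁻⁹) = 6.387×10⁻¹⁹ J.
Energy delivered: (5930 W m⁻²)(4.49×10⁻⁴ m²)(263.4 s) = 701.3 J.
Photons incident: 701.3 / 6.387×10⁻¹⁹ = 1.098×10²¹, i.e. 1.098×10²¹/6.022×10²³ = 0.001823 mol.
Fraction absorbed: 1 − 17.2/100 = 0.8280.
Photons absorbed: 0.8280 × 0.001823 = 0.001509 mol.
Product formed: 0.335 × 0.001509 = 5.055×10⁻⁴ mol.
Rate: 5.055×10⁻⁴ / 263.4 s = 1.9×10⁻⁶ mol s⁻¹.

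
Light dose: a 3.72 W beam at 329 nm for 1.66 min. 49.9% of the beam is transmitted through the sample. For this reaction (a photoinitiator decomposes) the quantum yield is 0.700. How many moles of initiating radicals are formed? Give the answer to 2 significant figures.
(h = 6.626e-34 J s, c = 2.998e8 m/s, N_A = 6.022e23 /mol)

3.6e-4 mol

Photon energy at 329 nm: hc/λ = (6.626e-34)(2.998e8)/(329e-9) = 6.038e-19 J.
Energy delivered: (3.72 W)(99.6 s) = 370.5 J.
Photons incident: 370.5 / 6.038e-19 = 6.136e20, i.e. 6.136e20/6.022e23 = 0.001019 mol.
Fraction absorbed: 1 − 49.9/100 = 0.5010.
Photons absorbed: 0.5010 × 0.001019 = 5.105e-4 mol.
Product: Φ × n_abs = 0.700 × 5.105e-4 = 3.574e-4 mol.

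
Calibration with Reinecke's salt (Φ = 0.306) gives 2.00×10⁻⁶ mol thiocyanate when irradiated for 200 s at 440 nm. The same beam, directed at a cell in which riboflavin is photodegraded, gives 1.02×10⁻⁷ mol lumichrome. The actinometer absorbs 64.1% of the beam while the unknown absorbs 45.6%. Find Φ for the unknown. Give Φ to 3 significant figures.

Φ = 0.0219

Photons absorbed by the actinometer: 2.00×10⁻⁶ / 0.306 = 6.536×10⁻⁶ mol.
Incident flux: 6.536×10⁻⁶ / 0.641 = 1.020×10⁻⁵ einstein.
Absorbed by unknown: 0.456 × 1.020×10⁻⁵ = 4.651×10⁻⁶ mol.
Φ(unknown) = 1.02×10⁻⁷ / 4.651×10⁻⁶ = 0.0219.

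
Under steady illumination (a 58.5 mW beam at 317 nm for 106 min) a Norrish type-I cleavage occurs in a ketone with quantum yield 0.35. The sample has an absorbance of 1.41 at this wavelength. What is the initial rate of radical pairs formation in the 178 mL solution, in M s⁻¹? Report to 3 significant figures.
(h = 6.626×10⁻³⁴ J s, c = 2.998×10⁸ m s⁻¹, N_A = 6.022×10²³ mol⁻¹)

Photon energy at 317 nm: hc/λ = (6.626×10⁻³⁴)(2.998×10⁸)/(317×10⁻⁹) = 6.266×10⁻¹⁹ J.
Energy delivered: (58.5 mW)(6360 s) = 372.1 J.
Photons incident: 372.1 / 6.266×10⁻¹⁹ = 5.938×10²⁰, i.e. 5.938×10²⁰/6.022×10²³ = 9.861×10⁻⁴ mol.
Fraction absorbed: 1 − 10^(−1.41) = 0.9611.
Photons absorbed: 0.9611 × 9.861×10⁻⁴ = 9.477×10⁻⁴ mol.
Product formed: 0.35 × 9.477×10⁻⁴ = 3.317×10⁻⁴ mol.
Rate: 3.317×10⁻⁴ mol / (6360 s × 0.178 L) = 2.93×10⁻⁷ M s⁻¹.

2.93×10⁻⁷ M s⁻¹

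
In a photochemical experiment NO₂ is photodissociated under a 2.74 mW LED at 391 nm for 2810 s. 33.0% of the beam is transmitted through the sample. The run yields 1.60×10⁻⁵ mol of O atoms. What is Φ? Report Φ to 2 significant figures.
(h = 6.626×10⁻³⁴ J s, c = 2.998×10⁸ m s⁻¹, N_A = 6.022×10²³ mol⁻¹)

Photon energy at 391 nm: hc/λ = (6.626×10⁻³⁴)(2.998×10⁸)/(391×10⁻⁹) = 5.080×10⁻¹⁹ J.
Energy delivered: (2.74 mW)(2810 s) = 7.699 J.
Photons incident: 7.699 / 5.080×10⁻¹⁹ = 1.516×10¹⁹, i.e. 1.516×10¹⁹/6.022×10²³ = 2.517×10⁻⁵ mol.
Fraction absorbed: 1 − 33.0/100 = 0.6700.
Photons absorbed: 0.6700 × 2.517×10⁻⁵ = 1.686×10⁻⁵ mol.
Φ = 1.60×10⁻⁵ mol / 1.686×10⁻⁵ mol photons = 0.95.

Φ = 0.95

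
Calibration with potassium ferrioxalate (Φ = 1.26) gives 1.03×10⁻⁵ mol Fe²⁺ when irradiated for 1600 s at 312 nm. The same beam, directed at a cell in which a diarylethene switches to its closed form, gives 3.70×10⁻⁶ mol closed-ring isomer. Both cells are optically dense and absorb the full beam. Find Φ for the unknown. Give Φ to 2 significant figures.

Φ = 0.45

Photons absorbed by the actinometer: 1.03×10⁻⁵ / 1.26 = 8.175×10⁻⁶ mol.
Φ(unknown) = 3.70×10⁻⁶ / 8.175×10⁻⁶ = 0.45.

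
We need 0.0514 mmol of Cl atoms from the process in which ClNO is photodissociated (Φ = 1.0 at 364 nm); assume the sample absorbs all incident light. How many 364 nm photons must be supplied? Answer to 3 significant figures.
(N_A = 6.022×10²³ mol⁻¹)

Product: 0.0514 mmol = 5.14×10⁻⁵ mol.
Photons that must be absorbed: 5.14×10⁻⁵ / 1.0 = 5.140×10⁻⁵ mol.
Photon count: 5.140×10⁻⁵ × 6.022×10²³ = 3.10×10¹⁹.

3.10×10¹⁹ photons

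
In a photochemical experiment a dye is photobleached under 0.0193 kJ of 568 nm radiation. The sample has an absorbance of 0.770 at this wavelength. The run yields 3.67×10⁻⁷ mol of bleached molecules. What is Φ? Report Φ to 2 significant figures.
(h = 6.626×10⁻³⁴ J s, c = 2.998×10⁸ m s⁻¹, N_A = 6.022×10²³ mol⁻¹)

Φ = 0.0048

Photon energy at 568 nm: hc/λ = (6.626×10⁻³⁴)(2.998×10⁸)/(568×10⁻⁹) = 3.497×10⁻¹⁹ J.
Incident energy: 0.0193 kJ = 19.3 J.
Photons incident: 19.3 / 3.497×10⁻¹⁹ = 5.519×10¹⁹, i.e. 5.519×10¹⁹/6.022×10²³ = 9.165×10⁻⁵ mol.
Fraction absorbed: 1 − 10^(−0.770) = 0.8302.
Photons absorbed: 0.8302 × 9.165×10⁻⁵ = 7.609×10⁻⁵ mol.
Φ = 3.67×10⁻⁷ mol / 7.609×10⁻⁵ mol photons = 0.0048.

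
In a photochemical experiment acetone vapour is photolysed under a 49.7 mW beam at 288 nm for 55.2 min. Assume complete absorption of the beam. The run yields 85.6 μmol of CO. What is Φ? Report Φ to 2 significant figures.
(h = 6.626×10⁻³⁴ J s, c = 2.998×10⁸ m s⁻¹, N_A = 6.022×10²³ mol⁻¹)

Product: 85.6 μmol = 8.56×10⁻⁵ mol.
Photon energy at 288 nm: hc/λ = (6.626×10⁻³⁴)(2.998×10⁸)/(288×10⁻⁹) = 6.897×10⁻¹⁹ J.
Energy delivered: (49.7 mW)(3312 s) = 164.6 J.
Photons incident: 164.6 / 6.897×10⁻¹⁹ = 2.387×10²⁰, i.e. 2.387×10²⁰/6.022×10²³ = 3.964×10⁻⁴ mol.
Φ = 8.56×10⁻⁵ mol / 3.964×10⁻⁴ mol photons = 0.22.

Φ = 0.22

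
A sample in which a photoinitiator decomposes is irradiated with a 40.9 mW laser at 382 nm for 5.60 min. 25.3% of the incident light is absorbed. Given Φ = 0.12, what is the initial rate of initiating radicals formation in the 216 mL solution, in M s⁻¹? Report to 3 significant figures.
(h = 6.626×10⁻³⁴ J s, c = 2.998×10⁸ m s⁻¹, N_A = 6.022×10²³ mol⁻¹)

Photon energy at 382 nm: hc/λ = (6.626×10⁻³⁴)(2.998×10⁸)/(382×10⁻⁹) = 5.200×10⁻¹⁹ J.
Energy delivered: (40.9 mW)(336 s) = 13.74 J.
Photons incident: 13.74 / 5.200×10⁻¹⁹ = 2.642×10¹⁹, i.e. 2.642×10¹⁹/6.022×10²³ = 4.387×10⁻⁵ mol.
Photons absorbed: 0.253 × 4.387×10⁻⁵ = 1.110×10⁻⁵ mol.
Product formed: 0.12 × 1.110×10⁻⁵ = 1.332×10⁻⁶ mol.
Rate: 1.332×10⁻⁶ mol / (336 s × 0.216 L) = 1.84×10⁻⁸ M s⁻¹.

1.84×10⁻⁸ M s⁻¹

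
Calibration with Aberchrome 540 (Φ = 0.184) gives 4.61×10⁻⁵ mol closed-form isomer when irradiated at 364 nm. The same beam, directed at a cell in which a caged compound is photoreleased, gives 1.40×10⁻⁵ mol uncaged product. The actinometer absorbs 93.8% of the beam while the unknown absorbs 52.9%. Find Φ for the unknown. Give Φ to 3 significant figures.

Photons absorbed by the actinometer: 4.61×10⁻⁵ / 0.184 = 2.505×10⁻⁴ mol.
Incident flux: 2.505×10⁻⁴ / 0.938 = 2.671×10⁻⁴ einstein.
Absorbed by unknown: 0.529 × 2.671×10⁻⁴ = 1.413×10⁻⁴ mol.
Φ(unknown) = 1.40×10⁻⁵ / 1.413×10⁻⁴ = 0.0991.

Φ = 0.0991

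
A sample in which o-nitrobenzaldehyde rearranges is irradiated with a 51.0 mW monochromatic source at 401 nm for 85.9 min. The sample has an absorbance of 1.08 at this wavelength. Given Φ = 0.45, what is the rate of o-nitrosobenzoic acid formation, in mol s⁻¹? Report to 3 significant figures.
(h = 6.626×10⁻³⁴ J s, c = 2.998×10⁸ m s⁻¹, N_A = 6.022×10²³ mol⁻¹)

7.05×10⁻⁸ mol s⁻¹

Photon energy at 401 nm: hc/λ = (6.626×10⁻³⁴)(2.998×10⁸)/(401×10⁻⁹) = 4.954×10⁻¹⁹ J.
Energy delivered: (51.0 mW)(5154 s) = 262.9 J.
Photons incident: 262.9 / 4.954×10⁻¹⁹ = 5.307×10²⁰, i.e. 5.307×10²⁰/6.022×10²³ = 8.813×10⁻⁴ mol.
Fraction absorbed: 1 − 10^(−1.08) = 0.9168.
Photons absorbed: 0.9168 × 8.813×10⁻⁴ = 8.080×10⁻⁴ mol.
Product formed: 0.45 × 8.080×10⁻⁴ = 3.636×10⁻⁴ mol.
Rate: 3.636×10⁻⁴ / 5154 s = 7.05×10⁻⁸ mol s⁻¹.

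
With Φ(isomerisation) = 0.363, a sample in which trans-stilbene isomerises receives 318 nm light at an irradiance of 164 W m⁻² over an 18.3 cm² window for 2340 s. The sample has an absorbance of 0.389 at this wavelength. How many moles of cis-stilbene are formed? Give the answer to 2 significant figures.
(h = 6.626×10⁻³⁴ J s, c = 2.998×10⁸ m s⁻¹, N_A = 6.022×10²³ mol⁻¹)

Photon energy at 318 nm: hc/λ = (6.626×10⁻³⁴)(2.998×10⁸)/(318×10⁻⁹) = 6.247×10⁻¹⁹ J.
Energy delivered: (164 W m⁻²)(18.3×10⁻⁴ m²)(2340 s) = 702.3 J.
Photons incident: 702.3 / 6.247×10⁻¹⁹ = 1.124×10²¹, i.e. 1.124×10²¹/6.022×10²³ = 0.001866 mol.
Fraction absorbed: 1 − 10^(−0.389) = 0.5917.
Photons absorbed: 0.5917 × 0.001866 = 0.001104 mol.
Product: Φ × n_abs = 0.363 × 0.001104 = 4.008×10⁻⁴ mol.

4.0×10⁻⁴ mol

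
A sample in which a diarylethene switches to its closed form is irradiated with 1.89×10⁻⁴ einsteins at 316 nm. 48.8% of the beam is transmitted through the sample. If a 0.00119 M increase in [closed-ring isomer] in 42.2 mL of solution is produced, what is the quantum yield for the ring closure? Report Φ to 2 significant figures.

Φ = 0.52

Product: (0.00119 M)(0.0422 L) = 5.022×10⁻⁵ mol.
Fraction absorbed: 1 − 48.8/100 = 0.5120.
Photons absorbed: 0.5120 × 1.89×10⁻⁴ = 9.677×10⁻⁵ mol.
Φ = 5.022×10⁻⁵ mol / 9.677×10⁻⁵ mol photons = 0.52.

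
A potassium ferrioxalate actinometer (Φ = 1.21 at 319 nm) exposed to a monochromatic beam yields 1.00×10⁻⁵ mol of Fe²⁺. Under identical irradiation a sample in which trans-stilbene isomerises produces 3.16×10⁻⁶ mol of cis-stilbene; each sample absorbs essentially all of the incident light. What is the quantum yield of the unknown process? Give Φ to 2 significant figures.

Φ = 0.38

Photons absorbed by the actinometer: 1.00×10⁻⁵ / 1.21 = 8.264×10⁻⁶ mol.
Φ(unknown) = 3.16×10⁻⁶ / 8.264×10⁻⁶ = 0.38.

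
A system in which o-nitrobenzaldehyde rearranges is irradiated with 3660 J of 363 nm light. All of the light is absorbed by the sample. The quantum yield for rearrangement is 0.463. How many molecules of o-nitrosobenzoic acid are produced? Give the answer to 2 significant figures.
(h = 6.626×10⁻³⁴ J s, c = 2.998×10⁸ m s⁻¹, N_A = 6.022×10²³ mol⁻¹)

Photon energy at 363 nm: hc/λ = (6.626×10⁻³⁴)(2.998×10⁸)/(363×10⁻⁹) = 5.472×10⁻¹⁹ J.
Photons incident: 3660 / 5.472×10⁻¹⁹ = 6.689×10²¹, i.e. 6.689×10²¹/6.022×10²³ = 0.01111 mol.
Product: Φ × n_abs = 0.463 × 0.01111 = 0.005144 mol.
As a count: 0.005144 × 6.022×10²³ = 3.1×10²¹.

3.1×10²¹ molecules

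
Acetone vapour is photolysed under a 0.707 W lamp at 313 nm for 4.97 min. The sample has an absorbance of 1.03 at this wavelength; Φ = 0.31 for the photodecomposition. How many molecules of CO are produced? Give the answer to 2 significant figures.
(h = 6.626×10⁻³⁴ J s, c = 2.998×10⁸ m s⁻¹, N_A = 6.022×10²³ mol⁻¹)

Photon energy at 313 nm: hc/λ = (6.626×10⁻³⁴)(2.998×10⁸)/(313×10⁻⁹) = 6.347×10⁻¹⁹ J.
Energy delivered: (0.707 W)(298.2 s) = 210.8 J.
Photons incident: 210.8 / 6.347×10⁻¹⁹ = 3.321×10²⁰, i.e. 3.321×10²⁰/6.022×10²³ = 5.515×10⁻⁴ mol.
Fraction absorbed: 1 − 10^(−1.03) = 0.9067.
Photons absorbed: 0.9067 × 5.515×10⁻⁴ = 5.000×10⁻⁴ mol.
Product: Φ × n_abs = 0.31 × 5.000×10⁻⁴ = 1.550×10⁻⁴ mol.
As a count: 1.550×10⁻⁴ × 6.022×10²³ = 9.3×10¹⁹.

9.3×10¹⁹ molecules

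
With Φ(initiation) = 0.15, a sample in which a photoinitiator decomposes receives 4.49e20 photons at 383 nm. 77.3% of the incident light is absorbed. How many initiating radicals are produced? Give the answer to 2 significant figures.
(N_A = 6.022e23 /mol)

Moles of photons: 4.49e20 / 6.022e23 = 7.456e-4 mol.
Photons absorbed: 0.773 × 7.456e-4 = 5.763e-4 mol.
Product: Φ × n_abs = 0.15 × 5.763e-4 = 8.644e-5 mol.
As a count: 8.644e-5 × 6.022e23 = 5.2e19.

5.2e19 initiating radicals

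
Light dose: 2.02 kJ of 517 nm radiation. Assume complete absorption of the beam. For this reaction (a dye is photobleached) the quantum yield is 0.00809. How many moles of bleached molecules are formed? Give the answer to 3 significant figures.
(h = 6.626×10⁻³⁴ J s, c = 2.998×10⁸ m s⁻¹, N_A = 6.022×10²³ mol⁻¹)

Photon energy at 517 nm: hc/λ = (6.626×10⁻³⁴)(2.998×10⁸)/(517×10⁻⁹) = 3.842×10⁻¹⁹ J.
Incident energy: 2.02 kJ = 2020 J.
Photons incident: 2020 / 3.842×10⁻¹⁹ = 5.258×10²¹, i.e. 5.258×10²¹/6.022×10²³ = 0.008731 mol.
Product: Φ × n_abs = 0.00809 × 0.008731 = 7.063×10⁻⁵ mol.

7.06×10⁻⁵ mol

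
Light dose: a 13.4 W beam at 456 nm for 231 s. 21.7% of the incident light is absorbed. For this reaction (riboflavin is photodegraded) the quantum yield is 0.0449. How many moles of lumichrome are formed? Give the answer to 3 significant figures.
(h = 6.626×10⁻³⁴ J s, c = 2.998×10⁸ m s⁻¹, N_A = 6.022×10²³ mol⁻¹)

1.15×10⁻⁴ mol

Photon energy at 456 nm: hc/λ = (6.626×10⁻³⁴)(2.998×10⁸)/(456×10⁻⁹) = 4.356×10⁻¹⁹ J.
Energy delivered: (13.4 W)(231 s) = 3095 J.
Photons incident: 3095 / 4.356×10⁻¹⁹ = 7.105×10²¹, i.e. 7.105×10²¹/6.022×10²³ = 0.01180 mol.
Photons absorbed: 0.217 × 0.01180 = 0.002561 mol.
Product: Φ × n_abs = 0.0449 × 0.002561 = 1.150×10⁻⁴ mol.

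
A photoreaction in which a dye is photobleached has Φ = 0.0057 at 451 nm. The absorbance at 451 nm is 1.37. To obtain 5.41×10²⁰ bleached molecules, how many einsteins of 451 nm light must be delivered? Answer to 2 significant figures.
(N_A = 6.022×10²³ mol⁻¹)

0.16 einstein

Product: 5.41×10²⁰ / 6.022×10²³ = 8.984×10⁻⁴ mol.
Photons that must be absorbed: 8.984×10⁻⁴ / 0.0057 = 0.1576 mol.
Fraction absorbed: 1 − 10^(−1.37) = 0.9573.
Incident photons needed: 0.1576 / 0.9573 = 0.1646 mol.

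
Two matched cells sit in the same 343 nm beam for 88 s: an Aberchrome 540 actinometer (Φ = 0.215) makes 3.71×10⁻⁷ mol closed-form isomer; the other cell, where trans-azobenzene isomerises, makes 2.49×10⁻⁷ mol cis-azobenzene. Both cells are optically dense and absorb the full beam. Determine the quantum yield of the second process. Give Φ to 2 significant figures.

Φ = 0.14

Photons absorbed by the actinometer: 3.71×10⁻⁷ / 0.215 = 1.726×10⁻⁶ mol.
Φ(unknown) = 2.49×10⁻⁷ / 1.726×10⁻⁶ = 0.14.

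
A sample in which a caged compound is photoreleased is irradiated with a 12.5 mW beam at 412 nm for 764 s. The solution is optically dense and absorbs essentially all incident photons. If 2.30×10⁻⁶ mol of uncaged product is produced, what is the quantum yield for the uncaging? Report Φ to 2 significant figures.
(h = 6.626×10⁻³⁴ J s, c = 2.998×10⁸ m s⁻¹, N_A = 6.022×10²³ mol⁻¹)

Photon energy at 412 nm: hc/λ = (6.626×10⁻³⁴)(2.998×10⁸)/(412×10⁻⁹) = 4.822×10⁻¹⁹ J.
Energy delivered: (12.5 mW)(764 s) = 9.550 J.
Photons incident: 9.550 / 4.822×10⁻¹⁹ = 1.981×10¹⁹, i.e. 1.981×10¹⁹/6.022×10²³ = 3.290×10⁻⁵ mol.
Φ = 2.30×10⁻⁶ mol / 3.290×10⁻⁵ mol photons = 0.070.

Φ = 0.070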